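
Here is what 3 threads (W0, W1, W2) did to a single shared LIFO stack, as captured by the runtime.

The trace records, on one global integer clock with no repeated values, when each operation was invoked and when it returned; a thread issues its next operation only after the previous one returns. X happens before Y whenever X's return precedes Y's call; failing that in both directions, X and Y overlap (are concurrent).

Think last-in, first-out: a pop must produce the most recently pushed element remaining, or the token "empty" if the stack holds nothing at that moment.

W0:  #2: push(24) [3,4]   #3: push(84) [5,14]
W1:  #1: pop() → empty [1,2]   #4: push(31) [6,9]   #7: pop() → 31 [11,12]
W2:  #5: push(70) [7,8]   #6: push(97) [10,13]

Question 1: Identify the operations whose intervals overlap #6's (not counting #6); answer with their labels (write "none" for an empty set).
Answer: #3, #7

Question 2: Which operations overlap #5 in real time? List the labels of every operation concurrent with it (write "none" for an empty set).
Answer: #3, #4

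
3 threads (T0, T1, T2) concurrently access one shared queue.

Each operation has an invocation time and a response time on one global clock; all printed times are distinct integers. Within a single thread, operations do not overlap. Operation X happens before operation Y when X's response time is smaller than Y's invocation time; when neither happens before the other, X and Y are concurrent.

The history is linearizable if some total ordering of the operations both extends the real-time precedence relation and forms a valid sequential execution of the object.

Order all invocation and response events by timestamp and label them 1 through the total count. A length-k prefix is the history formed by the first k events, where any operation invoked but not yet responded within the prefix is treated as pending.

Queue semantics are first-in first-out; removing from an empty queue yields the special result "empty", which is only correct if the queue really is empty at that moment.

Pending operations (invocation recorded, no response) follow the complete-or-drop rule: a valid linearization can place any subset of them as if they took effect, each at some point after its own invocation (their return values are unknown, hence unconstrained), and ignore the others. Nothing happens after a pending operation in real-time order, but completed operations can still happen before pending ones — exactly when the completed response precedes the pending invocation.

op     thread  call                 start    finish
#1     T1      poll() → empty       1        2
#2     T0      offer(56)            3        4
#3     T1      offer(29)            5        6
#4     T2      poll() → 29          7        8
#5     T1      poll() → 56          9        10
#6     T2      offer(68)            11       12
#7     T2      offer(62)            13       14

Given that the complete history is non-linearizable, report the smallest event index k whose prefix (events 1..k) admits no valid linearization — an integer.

one valid order for events 1..7 is #1, #2, #3:
step 1: #1 poll() → empty — queue <>
step 2: #2 offer(56) — queue <56>
step 3: #3 offer(29) — queue <56,29>
at event 8 (#4's time-8 response) nothing linearizes any more
one such order, #1, #2, #3, #4, breaks at step 4 where #4 poll() → 29 is illegal

8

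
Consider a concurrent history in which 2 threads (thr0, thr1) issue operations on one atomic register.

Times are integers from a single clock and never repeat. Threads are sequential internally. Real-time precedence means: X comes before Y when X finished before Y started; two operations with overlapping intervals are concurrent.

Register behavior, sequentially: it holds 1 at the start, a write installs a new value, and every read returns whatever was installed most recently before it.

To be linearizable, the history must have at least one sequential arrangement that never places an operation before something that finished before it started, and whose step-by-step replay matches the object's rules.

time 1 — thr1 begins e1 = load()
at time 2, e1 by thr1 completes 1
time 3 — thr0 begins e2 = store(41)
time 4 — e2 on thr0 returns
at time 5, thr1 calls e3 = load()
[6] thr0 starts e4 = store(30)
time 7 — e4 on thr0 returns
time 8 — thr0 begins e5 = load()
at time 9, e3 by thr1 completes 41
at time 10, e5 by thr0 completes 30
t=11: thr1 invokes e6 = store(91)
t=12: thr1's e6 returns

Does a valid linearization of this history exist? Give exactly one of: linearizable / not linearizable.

linearizable

one valid linearization: e1, e2, e3, e4, e5, e6
step 1: e1 load() → 1 — value 1
step 2: e2 store(41) — value 41
step 3: e3 load() → 41 — value 41
step 4: e4 store(30) — value 30
step 5: e5 load() → 30 — value 30
step 6: e6 store(91) — value 91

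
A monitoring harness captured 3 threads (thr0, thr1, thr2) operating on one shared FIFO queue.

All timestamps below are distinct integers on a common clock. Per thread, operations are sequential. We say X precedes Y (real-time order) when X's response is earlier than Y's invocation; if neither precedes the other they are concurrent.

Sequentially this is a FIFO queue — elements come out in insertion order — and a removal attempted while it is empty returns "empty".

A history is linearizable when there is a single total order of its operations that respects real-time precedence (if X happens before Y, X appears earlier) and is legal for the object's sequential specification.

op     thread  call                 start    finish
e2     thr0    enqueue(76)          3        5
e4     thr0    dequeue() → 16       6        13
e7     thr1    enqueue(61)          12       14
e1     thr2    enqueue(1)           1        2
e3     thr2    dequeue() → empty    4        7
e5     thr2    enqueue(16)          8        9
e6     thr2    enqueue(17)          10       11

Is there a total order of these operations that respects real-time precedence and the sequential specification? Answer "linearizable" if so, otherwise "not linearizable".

not linearizable

prefix check: 1..6 passes, 1..7 fails once e3's time-7 response joins
2 orders of the 3 completed FIFO queue ops respect real time; none is legal
completion choices over the 1 pending operation (e4) were checked; none helps
one such order, e1, e2, e3 (pending dropped), breaks at step 3 where e3 dequeue() → empty is illegal
one such order, e1, e3, e2 (pending dropped), breaks at step 2 where e3 dequeue() → empty is illegal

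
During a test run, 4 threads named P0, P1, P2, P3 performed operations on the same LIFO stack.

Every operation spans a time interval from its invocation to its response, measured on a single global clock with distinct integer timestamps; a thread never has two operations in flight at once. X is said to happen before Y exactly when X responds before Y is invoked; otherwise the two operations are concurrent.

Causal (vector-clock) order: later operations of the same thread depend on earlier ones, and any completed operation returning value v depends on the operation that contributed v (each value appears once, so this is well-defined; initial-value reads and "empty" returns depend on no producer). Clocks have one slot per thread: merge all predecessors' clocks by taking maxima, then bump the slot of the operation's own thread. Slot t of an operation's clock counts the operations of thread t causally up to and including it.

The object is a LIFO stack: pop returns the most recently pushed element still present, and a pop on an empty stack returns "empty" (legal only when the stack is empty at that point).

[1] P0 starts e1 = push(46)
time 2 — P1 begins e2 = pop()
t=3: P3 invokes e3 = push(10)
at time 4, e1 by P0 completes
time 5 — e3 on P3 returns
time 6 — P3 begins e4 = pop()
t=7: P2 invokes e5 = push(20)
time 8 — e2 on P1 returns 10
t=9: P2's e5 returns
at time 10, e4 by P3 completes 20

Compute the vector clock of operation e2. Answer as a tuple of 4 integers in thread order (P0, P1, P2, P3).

e3 (invocation 3): nothing precedes it; P3's component alone gives (0, 0, 0, 1)
e5 (invocation 7): nothing precedes it; P2's component alone gives (0, 0, 1, 0)
e1 (invocation 1): nothing precedes it; P0's component alone gives (1, 0, 0, 0)
merge at e2 (invoked 2): VC(e3)=(0, 0, 0, 1), own-thread bump on P1 → (0, 1, 0, 1)
merge at e4 (invoked 6): VC(e3)=(0, 0, 0, 1), VC(e5)=(0, 0, 1, 0), own-thread bump on P3 → (0, 0, 1, 2)
target: VC(e2) = (0, 1, 0, 1)

(0, 1, 0, 1)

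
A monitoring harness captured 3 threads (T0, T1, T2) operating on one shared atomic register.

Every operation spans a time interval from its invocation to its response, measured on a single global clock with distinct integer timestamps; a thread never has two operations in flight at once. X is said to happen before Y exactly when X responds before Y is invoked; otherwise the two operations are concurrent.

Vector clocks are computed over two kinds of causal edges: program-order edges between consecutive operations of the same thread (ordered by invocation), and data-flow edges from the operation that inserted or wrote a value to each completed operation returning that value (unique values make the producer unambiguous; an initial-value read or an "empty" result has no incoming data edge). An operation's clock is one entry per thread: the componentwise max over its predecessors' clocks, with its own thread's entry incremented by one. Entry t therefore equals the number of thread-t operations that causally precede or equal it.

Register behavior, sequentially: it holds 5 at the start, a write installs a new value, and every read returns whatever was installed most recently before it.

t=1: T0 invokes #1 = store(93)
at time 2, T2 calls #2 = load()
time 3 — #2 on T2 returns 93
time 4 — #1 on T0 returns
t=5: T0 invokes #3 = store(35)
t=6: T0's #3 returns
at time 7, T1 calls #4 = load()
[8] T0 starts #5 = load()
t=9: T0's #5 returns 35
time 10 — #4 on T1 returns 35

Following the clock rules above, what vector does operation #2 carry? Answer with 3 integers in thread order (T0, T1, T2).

(1, 0, 1)

invoked at 1, #1 has no predecessors; its own T0 bump gives (1, 0, 0)
merge at #2 (invoked 2): VC(#1)=(1, 0, 0), own-thread bump on T2 → (1, 0, 1)
merge at #3 (invoked 5): VC(#1)=(1, 0, 0), own-thread bump on T0 → (2, 0, 0)
merge at #4 (invoked 7): VC(#3)=(2, 0, 0), own-thread bump on T1 → (2, 1, 0)
merge at #5 (invoked 8): VC(#3)=(2, 0, 0), own-thread bump on T0 → (3, 0, 0)
target: VC(#2) = (1, 0, 1)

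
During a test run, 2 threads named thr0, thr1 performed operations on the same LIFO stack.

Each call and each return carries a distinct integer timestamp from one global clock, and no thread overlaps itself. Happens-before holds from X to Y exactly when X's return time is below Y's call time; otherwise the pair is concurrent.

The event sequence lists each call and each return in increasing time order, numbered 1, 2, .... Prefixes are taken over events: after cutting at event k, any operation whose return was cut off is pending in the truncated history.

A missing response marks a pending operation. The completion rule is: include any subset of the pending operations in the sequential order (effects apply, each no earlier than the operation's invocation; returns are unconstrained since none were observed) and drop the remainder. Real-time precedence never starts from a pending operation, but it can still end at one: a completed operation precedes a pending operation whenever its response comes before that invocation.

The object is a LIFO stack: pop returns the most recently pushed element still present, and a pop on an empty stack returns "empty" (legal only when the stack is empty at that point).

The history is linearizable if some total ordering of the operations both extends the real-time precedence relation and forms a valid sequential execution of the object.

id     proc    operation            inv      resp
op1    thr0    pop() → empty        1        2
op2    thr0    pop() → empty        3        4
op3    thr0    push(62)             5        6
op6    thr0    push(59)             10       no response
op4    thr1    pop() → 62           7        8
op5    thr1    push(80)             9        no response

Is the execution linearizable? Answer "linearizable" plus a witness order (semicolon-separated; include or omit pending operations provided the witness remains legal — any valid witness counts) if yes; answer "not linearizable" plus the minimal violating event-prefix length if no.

linearizable — witness: op1; op2; op3; op4

step 1: op1 pop() → empty — stack <>
step 2: op2 pop() → empty — stack <>
step 3: op3 push(62) — stack <62>
step 4: op4 pop() → 62 — stack <>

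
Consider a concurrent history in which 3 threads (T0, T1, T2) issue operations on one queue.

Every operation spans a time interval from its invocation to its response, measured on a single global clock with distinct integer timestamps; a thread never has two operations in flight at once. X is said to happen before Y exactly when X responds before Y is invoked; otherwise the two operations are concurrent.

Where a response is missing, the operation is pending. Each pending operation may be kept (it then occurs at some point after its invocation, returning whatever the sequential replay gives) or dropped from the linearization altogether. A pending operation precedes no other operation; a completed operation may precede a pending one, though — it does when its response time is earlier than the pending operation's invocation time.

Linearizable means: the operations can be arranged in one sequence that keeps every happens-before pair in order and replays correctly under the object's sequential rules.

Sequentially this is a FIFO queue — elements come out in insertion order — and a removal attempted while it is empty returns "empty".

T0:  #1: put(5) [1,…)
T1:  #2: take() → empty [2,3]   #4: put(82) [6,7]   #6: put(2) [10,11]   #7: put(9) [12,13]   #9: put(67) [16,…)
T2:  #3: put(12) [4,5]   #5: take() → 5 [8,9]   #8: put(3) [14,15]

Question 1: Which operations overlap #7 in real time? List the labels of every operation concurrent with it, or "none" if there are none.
Answer: #1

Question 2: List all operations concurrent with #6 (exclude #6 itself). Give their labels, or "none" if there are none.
Answer: #1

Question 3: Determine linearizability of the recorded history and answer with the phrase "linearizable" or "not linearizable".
linearizable

witness order: #2, #1, #3, #4, #5, #6, #7, #8
after step 1 (#2 take() → empty): queue <>
after step 2 (#1 put(5) (pending, included)): queue <5>
after step 3 (#3 put(12)): queue <5,12>
after step 4 (#4 put(82)): queue <5,12,82>
after step 5 (#5 take() → 5): queue <12,82>
after step 6 (#6 put(2)): queue <12,82,2>
after step 7 (#7 put(9)): queue <12,82,2,9>
after step 8 (#8 put(3)): queue <12,82,2,9,3>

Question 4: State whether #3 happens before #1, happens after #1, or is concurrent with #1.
Answer: concurrent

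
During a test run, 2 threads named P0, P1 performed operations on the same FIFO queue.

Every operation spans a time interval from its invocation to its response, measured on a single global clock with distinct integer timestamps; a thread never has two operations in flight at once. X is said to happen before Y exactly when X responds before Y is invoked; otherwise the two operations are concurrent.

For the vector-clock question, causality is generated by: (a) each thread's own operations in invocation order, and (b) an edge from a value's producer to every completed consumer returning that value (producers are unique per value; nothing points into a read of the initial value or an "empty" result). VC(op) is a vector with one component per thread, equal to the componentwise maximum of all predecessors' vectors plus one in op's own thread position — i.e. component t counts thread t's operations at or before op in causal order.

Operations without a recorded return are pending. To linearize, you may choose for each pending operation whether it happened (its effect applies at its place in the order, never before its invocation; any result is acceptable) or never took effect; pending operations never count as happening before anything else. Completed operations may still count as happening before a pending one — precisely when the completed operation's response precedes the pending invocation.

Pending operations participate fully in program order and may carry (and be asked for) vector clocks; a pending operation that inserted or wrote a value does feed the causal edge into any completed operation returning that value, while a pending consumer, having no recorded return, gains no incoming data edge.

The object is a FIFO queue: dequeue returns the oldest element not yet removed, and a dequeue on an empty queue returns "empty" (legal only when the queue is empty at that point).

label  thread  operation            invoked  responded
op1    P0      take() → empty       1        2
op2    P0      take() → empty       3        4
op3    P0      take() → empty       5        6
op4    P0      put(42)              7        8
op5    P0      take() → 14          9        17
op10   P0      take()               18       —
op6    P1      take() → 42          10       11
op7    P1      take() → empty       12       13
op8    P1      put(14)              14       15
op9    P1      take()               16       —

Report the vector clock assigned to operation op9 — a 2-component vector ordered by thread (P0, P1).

(4, 4)

no predecessors for op1 (invoked 1): P0 increments from zero → (1, 0)
op2 (invocation 3): componentwise max over VC(op1)=(1, 0), +1 at P0, giving (2, 0)
op3 (invocation 5): componentwise max over VC(op2)=(2, 0), +1 at P0, giving (3, 0)
op4 (invocation 7): componentwise max over VC(op3)=(3, 0), +1 at P0, giving (4, 0)
op6 (invocation 10): componentwise max over VC(op4)=(4, 0), +1 at P1, giving (4, 1)
op7 (invocation 12): componentwise max over VC(op6)=(4, 1), +1 at P1, giving (4, 2)
op8 (invocation 14): componentwise max over VC(op7)=(4, 2), +1 at P1, giving (4, 3)
op9 (invocation 16): componentwise max over VC(op8)=(4, 3), +1 at P1, giving (4, 4)
op5 (invocation 9): componentwise max over VC(op4)=(4, 0), VC(op8)=(4, 3), +1 at P0, giving (5, 3)
op10 (invocation 18): componentwise max over VC(op5)=(5, 3), +1 at P0, giving (6, 3)
target: VC(op9) = (4, 4)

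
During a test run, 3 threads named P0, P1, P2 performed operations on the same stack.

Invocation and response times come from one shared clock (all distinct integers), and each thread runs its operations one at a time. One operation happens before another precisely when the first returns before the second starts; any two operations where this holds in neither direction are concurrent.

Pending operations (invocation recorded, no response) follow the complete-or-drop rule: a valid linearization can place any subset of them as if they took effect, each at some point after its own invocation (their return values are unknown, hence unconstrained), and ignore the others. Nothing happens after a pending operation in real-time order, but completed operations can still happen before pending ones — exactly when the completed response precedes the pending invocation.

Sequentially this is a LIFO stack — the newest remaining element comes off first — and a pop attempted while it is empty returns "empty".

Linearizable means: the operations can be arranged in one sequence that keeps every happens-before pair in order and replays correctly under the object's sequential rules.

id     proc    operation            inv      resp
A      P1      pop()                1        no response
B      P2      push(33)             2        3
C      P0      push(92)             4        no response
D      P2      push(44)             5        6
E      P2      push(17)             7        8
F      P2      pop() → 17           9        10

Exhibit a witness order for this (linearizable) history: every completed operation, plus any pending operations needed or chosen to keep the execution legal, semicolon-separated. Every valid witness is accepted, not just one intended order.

after step 1 (A pop() (pending, included)): stack <>
after step 2 (B push(33)): stack <33>
after step 3 (C push(92) (pending, included)): stack <33,92>
after step 4 (D push(44)): stack <33,92,44>
after step 5 (E push(17)): stack <33,92,44,17>
after step 6 (F pop() → 17): stack <33,92,44>

A; B; C; D; E; F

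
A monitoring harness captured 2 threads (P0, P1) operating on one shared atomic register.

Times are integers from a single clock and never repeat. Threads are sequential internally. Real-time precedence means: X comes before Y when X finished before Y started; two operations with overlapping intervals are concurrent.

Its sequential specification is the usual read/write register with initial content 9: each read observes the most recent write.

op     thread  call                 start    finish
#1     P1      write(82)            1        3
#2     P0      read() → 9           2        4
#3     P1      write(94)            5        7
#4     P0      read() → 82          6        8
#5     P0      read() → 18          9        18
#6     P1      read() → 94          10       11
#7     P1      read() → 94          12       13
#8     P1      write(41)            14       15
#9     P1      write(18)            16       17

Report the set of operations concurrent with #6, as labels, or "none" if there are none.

#5

concurrent with #6 ([10,11]): every op whose interval crosses 10..11
#1 [1,3]: before
#2 [2,4]: before
#3 [5,7]: before
#4 [6,8]: before
#5 [9,18]: concurrent
#7 [12,13]: after
#8 [14,15]: after
#9 [16,17]: after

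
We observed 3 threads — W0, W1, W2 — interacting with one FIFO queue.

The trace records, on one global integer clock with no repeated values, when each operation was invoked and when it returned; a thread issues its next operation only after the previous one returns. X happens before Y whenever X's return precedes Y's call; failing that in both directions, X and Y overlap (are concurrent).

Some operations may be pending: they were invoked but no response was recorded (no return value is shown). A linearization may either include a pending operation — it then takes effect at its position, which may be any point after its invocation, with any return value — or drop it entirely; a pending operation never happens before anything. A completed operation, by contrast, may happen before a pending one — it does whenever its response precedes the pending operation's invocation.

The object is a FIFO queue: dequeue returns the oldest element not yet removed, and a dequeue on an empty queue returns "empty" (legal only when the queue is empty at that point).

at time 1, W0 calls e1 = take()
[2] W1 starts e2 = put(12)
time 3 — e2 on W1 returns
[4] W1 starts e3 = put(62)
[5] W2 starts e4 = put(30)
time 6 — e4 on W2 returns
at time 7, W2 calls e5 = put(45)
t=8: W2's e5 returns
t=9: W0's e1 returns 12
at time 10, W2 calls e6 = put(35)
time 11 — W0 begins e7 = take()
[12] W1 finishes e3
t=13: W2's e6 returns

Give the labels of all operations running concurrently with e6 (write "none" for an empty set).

e3, e7

concurrent with e6 ([10,13]): every op whose interval crosses 10..13
e1 [1,9]: before
e2 [2,3]: before
e3 [4,12]: concurrent
e4 [5,6]: before
e5 [7,8]: before
e7 [11,…): concurrent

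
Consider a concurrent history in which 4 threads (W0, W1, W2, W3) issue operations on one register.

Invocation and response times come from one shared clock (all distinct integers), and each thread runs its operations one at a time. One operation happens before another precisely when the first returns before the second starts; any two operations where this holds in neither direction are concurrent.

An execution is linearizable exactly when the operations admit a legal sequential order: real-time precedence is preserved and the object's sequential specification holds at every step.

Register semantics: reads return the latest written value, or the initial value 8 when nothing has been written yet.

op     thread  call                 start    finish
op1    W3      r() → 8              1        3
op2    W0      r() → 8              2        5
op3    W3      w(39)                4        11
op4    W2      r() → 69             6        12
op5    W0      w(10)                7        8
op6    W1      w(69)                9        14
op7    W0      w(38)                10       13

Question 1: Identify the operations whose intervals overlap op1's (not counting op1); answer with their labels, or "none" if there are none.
Answer: op2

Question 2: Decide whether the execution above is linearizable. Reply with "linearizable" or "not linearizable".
one valid linearization: op1, op2, op3, op5, op6, op4, op7
1. op1 r() → 8, leaving value 8
2. op2 r() → 8, leaving value 8
3. op3 w(39), leaving value 39
4. op5 w(10), leaving value 10
5. op6 w(69), leaving value 69
6. op4 r() → 69, leaving value 69
7. op7 w(38), leaving value 38

linearizable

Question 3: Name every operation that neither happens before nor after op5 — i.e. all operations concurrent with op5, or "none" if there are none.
Answer: op3, op4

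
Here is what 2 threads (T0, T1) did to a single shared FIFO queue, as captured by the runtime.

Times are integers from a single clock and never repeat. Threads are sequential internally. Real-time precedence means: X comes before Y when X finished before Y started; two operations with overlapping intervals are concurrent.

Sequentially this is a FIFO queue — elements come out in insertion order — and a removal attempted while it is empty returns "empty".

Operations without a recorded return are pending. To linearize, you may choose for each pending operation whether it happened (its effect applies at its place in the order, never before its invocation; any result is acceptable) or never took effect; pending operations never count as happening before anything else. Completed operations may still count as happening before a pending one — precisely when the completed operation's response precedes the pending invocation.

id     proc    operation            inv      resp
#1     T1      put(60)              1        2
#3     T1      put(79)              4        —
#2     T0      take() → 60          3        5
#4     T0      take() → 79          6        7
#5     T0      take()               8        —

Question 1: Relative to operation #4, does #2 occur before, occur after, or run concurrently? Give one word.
before

#2 spans [3,5], #4 spans [6,7]
resp(#2)=5 < inv(#4)=6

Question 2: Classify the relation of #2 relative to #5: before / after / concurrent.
before

#2 spans [3,5], #5 spans [8,…)
resp(#2)=5 < inv(#5)=8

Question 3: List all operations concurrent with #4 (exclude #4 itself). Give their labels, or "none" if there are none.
#3

overlap test against #4 [6,7]: concurrent iff the interval meets 6..7
#1 [1,2]: before
#2 [3,5]: before
#3 [4,…): concurrent
#5 [8,…): after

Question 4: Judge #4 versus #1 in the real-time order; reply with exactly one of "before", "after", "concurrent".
after

#4 spans [6,7], #1 spans [1,2]
resp(#1)=2 < inv(#4)=6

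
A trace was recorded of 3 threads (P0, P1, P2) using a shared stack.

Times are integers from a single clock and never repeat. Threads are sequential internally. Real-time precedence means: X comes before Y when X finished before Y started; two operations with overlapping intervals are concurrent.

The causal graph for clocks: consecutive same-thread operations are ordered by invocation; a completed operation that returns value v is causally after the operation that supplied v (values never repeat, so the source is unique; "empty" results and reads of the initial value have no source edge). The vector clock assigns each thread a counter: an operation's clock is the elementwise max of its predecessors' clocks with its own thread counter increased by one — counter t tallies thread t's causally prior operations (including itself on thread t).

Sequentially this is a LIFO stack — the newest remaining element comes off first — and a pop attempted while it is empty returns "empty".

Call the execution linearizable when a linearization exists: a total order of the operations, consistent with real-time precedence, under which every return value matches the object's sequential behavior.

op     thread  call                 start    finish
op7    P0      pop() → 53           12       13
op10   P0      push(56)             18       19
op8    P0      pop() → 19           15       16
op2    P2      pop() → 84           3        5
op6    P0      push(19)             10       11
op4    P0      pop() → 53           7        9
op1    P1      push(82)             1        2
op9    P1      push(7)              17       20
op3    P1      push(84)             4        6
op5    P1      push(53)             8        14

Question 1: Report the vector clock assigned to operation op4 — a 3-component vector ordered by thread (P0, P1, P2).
(1, 3, 0)

VC(op1, invoked at 1): no causal predecessors; +1 on P1 → (0, 1, 0)
op3, invoked 4, takes VC(op1)=(0, 1, 0) under max, adds 1 for P1 → (0, 2, 0)
op2, invoked 3, takes VC(op3)=(0, 2, 0) under max, adds 1 for P2 → (0, 2, 1)
op5, invoked 8, takes VC(op3)=(0, 2, 0) under max, adds 1 for P1 → (0, 3, 0)
op9, invoked 17, takes VC(op5)=(0, 3, 0) under max, adds 1 for P1 → (0, 4, 0)
op4, invoked 7, takes VC(op5)=(0, 3, 0) under max, adds 1 for P0 → (1, 3, 0)
op6, invoked 10, takes VC(op4)=(1, 3, 0) under max, adds 1 for P0 → (2, 3, 0)
op7, invoked 12, takes VC(op5)=(0, 3, 0), VC(op6)=(2, 3, 0) under max, adds 1 for P0 → (3, 3, 0)
op8, invoked 15, takes VC(op6)=(2, 3, 0), VC(op7)=(3, 3, 0) under max, adds 1 for P0 → (4, 3, 0)
op10, invoked 18, takes VC(op8)=(4, 3, 0) under max, adds 1 for P0 → (5, 3, 0)
target: VC(op4) = (1, 3, 0)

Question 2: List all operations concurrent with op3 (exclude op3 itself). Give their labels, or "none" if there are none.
op2

overlap test against op3 [4,6]: concurrent iff the interval meets 4..6
op1 [1,2]: before
op2 [3,5]: concurrent
op4 [7,9]: after
op5 [8,14]: after
op6 [10,11]: after
op7 [12,13]: after
op8 [15,16]: after
op9 [17,20]: after
op10 [18,19]: after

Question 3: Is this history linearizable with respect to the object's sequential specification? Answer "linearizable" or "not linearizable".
not linearizable

through event 12 a valid linearization exists; event 13 (op7 responding at time 13) ends that
checked exhaustively: 2 real-time-consistent orders of 6 completed operations, zero legal stack replays
completion choices over the 1 pending operation (op5) were checked; none helps
take op1, op2, op3, op4, op6, op7 (pending dropped): step 2 already fails, because op2 pop() → 84 cannot occur there
take op1, op3, op2, op4, op6, op7 (pending dropped): step 4 already fails, because op4 pop() → 53 cannot occur there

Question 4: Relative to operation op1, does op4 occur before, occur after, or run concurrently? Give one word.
after

op4 spans [7,9], op1 spans [1,2]
resp(op1)=2 < inv(op4)=7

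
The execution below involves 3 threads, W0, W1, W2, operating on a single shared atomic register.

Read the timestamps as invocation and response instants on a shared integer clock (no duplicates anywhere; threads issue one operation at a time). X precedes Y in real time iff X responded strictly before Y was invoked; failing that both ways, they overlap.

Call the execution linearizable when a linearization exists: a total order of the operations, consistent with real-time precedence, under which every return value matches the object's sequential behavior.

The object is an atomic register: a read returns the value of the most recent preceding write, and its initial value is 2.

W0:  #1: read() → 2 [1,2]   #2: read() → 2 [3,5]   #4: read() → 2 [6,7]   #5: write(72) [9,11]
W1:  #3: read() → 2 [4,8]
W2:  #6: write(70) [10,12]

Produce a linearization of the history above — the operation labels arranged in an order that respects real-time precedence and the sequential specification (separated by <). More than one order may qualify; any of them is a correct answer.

after step 1 (#1 read() → 2): value 2
after step 2 (#2 read() → 2): value 2
after step 3 (#3 read() → 2): value 2
after step 4 (#4 read() → 2): value 2
after step 5 (#5 write(72)): value 72
after step 6 (#6 write(70)): value 70

#1 < #2 < #3 < #4 < #5 < #6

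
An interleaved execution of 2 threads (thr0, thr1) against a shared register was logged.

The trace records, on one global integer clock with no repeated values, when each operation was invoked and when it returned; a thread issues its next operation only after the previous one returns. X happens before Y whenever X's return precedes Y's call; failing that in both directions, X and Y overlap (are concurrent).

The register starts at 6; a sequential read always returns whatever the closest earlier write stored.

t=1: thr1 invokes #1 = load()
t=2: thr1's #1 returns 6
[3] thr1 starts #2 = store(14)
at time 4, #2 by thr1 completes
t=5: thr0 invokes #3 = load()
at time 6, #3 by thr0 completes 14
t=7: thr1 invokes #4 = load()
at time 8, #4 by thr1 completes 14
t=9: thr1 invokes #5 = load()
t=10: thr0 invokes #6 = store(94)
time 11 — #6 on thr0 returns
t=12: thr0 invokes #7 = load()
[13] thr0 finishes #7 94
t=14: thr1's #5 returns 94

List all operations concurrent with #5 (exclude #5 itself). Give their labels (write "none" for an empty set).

#6, #7

overlap test against #5 [9,14]: concurrent iff the interval meets 9..14
#1 [1,2]: before
#2 [3,4]: before
#3 [5,6]: before
#4 [7,8]: before
#6 [10,11]: concurrent
#7 [12,13]: concurrent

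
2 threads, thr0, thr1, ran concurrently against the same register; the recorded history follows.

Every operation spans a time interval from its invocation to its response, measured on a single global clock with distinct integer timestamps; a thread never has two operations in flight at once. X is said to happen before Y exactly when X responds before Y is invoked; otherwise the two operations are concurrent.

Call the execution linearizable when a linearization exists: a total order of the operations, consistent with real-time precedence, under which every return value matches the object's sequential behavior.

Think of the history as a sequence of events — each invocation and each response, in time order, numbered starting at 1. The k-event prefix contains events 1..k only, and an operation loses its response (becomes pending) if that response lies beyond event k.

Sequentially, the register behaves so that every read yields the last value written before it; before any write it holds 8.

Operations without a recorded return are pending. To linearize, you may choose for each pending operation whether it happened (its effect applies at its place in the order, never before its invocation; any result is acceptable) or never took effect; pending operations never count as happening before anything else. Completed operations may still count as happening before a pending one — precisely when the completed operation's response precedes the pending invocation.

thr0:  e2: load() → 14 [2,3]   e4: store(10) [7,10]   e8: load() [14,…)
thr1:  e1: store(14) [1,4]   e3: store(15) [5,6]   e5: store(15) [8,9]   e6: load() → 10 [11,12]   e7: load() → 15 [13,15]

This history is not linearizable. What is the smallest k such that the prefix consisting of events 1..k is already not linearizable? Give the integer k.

15

events 1..14 are still linearizable — one witness is e1, e2, e3, e5, e4, e6:
after step 1 (e1 store(14)): value 14
after step 2 (e2 load() → 14): value 14
after step 3 (e3 store(15)): value 15
after step 4 (e5 store(15)): value 15
after step 5 (e4 store(10)): value 10
after step 6 (e6 load() → 10): value 10
at event 15 (e7's time-15 response) nothing linearizes any more
including or dropping the 1 pending operation (e8) in any combination fails
for example e1, e2, e3, e4, e5, e6, e7 (pending dropped) fails at step 6: e6 load() → 10 is not legal there
for example e1, e2, e3, e5, e4, e6, e7 (pending dropped) fails at step 7: e7 load() → 15 is not legal there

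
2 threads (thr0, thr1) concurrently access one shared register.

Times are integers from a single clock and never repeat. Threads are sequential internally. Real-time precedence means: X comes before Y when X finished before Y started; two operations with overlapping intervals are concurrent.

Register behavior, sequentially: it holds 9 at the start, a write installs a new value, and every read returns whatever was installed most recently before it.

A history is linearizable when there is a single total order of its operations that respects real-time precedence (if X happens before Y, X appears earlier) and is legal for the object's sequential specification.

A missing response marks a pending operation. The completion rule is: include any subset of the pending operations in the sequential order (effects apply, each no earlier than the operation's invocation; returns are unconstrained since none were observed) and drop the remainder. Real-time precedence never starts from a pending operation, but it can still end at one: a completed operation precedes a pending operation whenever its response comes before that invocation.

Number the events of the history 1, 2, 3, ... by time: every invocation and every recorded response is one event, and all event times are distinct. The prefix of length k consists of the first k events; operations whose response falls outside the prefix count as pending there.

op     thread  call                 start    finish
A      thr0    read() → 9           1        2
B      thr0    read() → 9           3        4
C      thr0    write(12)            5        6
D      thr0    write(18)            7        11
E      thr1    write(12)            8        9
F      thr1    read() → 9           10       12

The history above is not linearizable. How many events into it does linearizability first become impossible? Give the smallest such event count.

12

events 1..11 are linearizable, e.g. via A, B, C, D, E:
after step 1 (A read() → 9): value 9
after step 2 (B read() → 9): value 9
after step 3 (C write(12)): value 12
after step 4 (D write(18)): value 18
after step 5 (E write(12)): value 12
once event 12 joins (F's response, time 12), exhaustive search finds no witness
one such order, A, B, C, D, E, F, breaks at step 6 where F read() → 9 is illegal
one such order, A, B, C, E, D, F, breaks at step 6 where F read() → 9 is illegal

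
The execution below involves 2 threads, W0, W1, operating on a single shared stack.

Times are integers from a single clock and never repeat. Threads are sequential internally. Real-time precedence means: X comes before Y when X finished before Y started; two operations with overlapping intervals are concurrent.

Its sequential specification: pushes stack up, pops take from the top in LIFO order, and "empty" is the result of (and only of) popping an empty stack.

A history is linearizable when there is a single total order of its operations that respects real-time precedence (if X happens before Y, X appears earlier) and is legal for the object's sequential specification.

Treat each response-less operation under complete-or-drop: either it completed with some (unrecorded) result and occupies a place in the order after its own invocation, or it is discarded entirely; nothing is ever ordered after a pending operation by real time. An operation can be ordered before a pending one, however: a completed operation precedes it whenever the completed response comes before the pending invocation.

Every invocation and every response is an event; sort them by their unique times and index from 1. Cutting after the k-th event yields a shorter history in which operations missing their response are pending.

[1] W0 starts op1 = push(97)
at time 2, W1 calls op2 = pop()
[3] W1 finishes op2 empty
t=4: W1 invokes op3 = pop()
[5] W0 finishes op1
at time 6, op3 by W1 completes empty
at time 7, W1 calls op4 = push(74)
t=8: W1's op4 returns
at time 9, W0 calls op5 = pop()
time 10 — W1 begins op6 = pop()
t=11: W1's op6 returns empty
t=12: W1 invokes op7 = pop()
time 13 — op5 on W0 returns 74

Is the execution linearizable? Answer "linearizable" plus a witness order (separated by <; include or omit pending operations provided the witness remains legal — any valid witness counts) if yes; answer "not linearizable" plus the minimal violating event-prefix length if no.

not linearizable — minimal violating prefix: 11 events

already the first 11 events (up to op6's response at time 11) admit no linearization; the first 10 still do
the 5 completed operations admit 3 real-time orders; each fails the stack replay
no escape via the 1 pending operation (op5): every completion choice fails
for example op1, op2, op3, op4, op6 (pending dropped) fails at step 2: op2 pop() → empty is not legal there
for example op2, op1, op3, op4, op6 (pending dropped) fails at step 3: op3 pop() → empty is not legal there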